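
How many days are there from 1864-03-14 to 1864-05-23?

March 1864: 31 − 14 = 17 days remain.
Then April (30): 30 days.
May 1–23, 1864: 23 days.
Total: 17 + 30 + 23 = 70 days.

70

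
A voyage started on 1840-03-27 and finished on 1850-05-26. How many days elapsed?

3712

Day-of-year of March 27, 1840: 87.
Day-of-year of May 26, 1850: 146.
1840 has 366 days, so 366 − 87 = 279 days remain in 1840.
Full years 1841–1849: 7 common + 2 leap = 7×365 + 2×366 = 3287 days.
Total: 279 + 3287 + 146 = 3712 days.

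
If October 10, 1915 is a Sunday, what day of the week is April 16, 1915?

Count forward from the earlier date (April 16, 1915) to the later (October 10, 1915):
April 1915: 30 − 16 = 14 days remain.
Then May (31), June (30), July (31), August (31), September (30): 31 + 30 + 31 + 31 + 30 = 153 days.
October 1–10, 1915: 10 days.
Total: 14 + 153 + 10 = 177 days.
177 mod 7 = 2, so 2 days before Sunday is Friday.

Friday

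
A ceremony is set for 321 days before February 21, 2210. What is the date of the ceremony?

April 6, 2209

Count 321 days before February 21, 2210:
Day-of-year of April 6, 2209: 96.
Day-of-year of February 21, 2210: 52.
2209 has 365 days, so 365 − 96 = 269 days remain in 2209.
Total: 269 + 52 = 321 days.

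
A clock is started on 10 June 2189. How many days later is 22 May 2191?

711

Day-of-year of June 10, 2189: 161.
Day-of-year of May 22, 2191: 142.
2189 has 365 days, so 365 − 161 = 204 days remain in 2189.
Full years: 2190: 365. Sum = 365.
Total: 204 + 365 + 142 = 711 days.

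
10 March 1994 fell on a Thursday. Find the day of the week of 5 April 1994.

March 1994: 31 − 10 = 21 days remain.
April 1–5, 1994: 5 days.
Total: 21 + 5 = 26 days.
26 mod 7 = 5, so 5 days after Thursday is Tuesday.

Tuesday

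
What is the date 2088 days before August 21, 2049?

December 3, 2043

Count 2088 days before August 21, 2049:
December 3, 2043 → December 3, 2044: 366 days (2044 is a leap year).
December 3, 2044 → December 3, 2045: 365 days.
December 3, 2045 → December 3, 2046: 365 days.
December 3, 2046 → December 3, 2047: 365 days.
December 3, 2047 → December 3, 2048: 366 days (2048 is a leap year).
December 2048: 31 − 3 = 28 days remain.
Then January (31), February 2049 (28), March (31), April (30), May (31), June (30), July (31): 31 + 28 + 31 + 30 + 31 + 30 + 31 = 212 days.
August 1–21, 2049: 21 days.
Residual: 261 days.
Total: 2088 days.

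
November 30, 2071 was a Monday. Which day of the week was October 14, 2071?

Count forward from the earlier date (October 14, 2071) to the later (November 30, 2071):
October 2071: 31 − 14 = 17 days remain.
November 1–30, 2071: 30 days.
Total: 17 + 30 = 47 days.
47 mod 7 = 5, so 5 days before Monday is Wednesday.

Wednesday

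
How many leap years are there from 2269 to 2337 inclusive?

Years divisible by 4: 2272, 2276, …, 2336 — 17 in all.
Of these, 2300 is divisible by 100 but not 400, so not leap.
Leap years: 17 − 1 = 16.

16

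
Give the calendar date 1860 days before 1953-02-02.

1947-12-31

Count 1860 days before February 2, 1953:
December 31, 1947 → December 31, 1948: 366 days (1948 is a leap year).
December 31, 1948 → December 31, 1949: 365 days.
December 31, 1949 → December 31, 1950: 365 days.
December 31, 1950 → December 31, 1951: 365 days.
December 31, 1951 → December 31, 1952: 366 days (1952 is a leap year).
December 1952: 31 − 31 = 0 days remain.
Then January (31): 31 days.
February 1–2, 1953: 2 days (1953 is not a leap year).
Residual: 33 days.
Total: 1860 days.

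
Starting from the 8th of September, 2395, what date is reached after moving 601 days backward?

the 15th of January, 2394

Count 601 days before September 8, 2395:
January 15, 2394 → January 15, 2395: 365 days.
January 2395: 31 − 15 = 16 days remain.
Then February 2395 (28), March (31), April (30), May (31), June (30), July (31), August (31): 28 + 31 + 30 + 31 + 30 + 31 + 31 = 212 days.
September 1–8, 2395: 8 days.
Residual: 236 days.
Total: 601 days.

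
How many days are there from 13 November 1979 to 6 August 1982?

997

Day-of-year of November 13, 1979: 317.
Day-of-year of August 6, 1982: 218.
1979 has 365 days, so 365 − 317 = 48 days remain in 1979.
Full years: 1980: 366; 1981: 365. Sum = 731.
Total: 48 + 731 + 218 = 997 days.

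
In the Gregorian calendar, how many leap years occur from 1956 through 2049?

Years divisible by 4: 1956, 1960, …, 2048 — 24 in all.
2000 is divisible by 400, so still leap.
No century exceptions apply. Count: 24.

24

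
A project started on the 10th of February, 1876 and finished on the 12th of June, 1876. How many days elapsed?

123

February 1876: 29 − 10 = 19 days remain (1876 is a leap year, so February has 29 days).
Then March (31), April (30), May (31): 31 + 30 + 31 = 92 days.
June 1–12, 1876: 12 days.
Total: 19 + 92 + 12 = 123 days.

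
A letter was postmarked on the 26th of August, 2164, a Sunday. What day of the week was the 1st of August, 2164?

Wednesday

Count forward from the earlier date (August 1, 2164) to the later (August 26, 2164):
Within August 2164: 26 − 1 = 25 days.
25 mod 7 = 4, so 4 days before Sunday is Wednesday.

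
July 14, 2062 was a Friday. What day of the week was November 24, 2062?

Friday

July 2062: 31 − 14 = 17 days remain.
Then August (31), September (30), October (31): 31 + 30 + 31 = 92 days.
November 1–24, 2062: 24 days.
Total: 17 + 92 + 24 = 133 days.
133 is a multiple of 7, so November 24, 2062 falls on the same weekday: Friday.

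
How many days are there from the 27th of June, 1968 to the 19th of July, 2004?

From June 27, 1968 to June 27, 2004: 36 years, of which 9 contain a Feb 29 — 27×365 + 9×366 = 13149 days.
(2000 is a leap year (divisible by 400).)
June 2004: 30 − 27 = 3 days remain.
July 1–19, 2004: 19 days.
Residual: 22 days.
Total: 13171 days.

13171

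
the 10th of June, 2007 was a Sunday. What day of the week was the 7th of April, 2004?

Wednesday

Count forward from the earlier date (April 7, 2004) to the later (June 10, 2007):
April 7, 2004 → April 7, 2005: 365 days.
April 7, 2005 → April 7, 2006: 365 days.
April 7, 2006 → April 7, 2007: 365 days.
April 2007: 30 − 7 = 23 days remain.
Then May (31): 31 days.
June 1–10, 2007: 10 days.
Residual: 64 days.
Total: 1159 days.
1159 mod 7 = 4, so 4 days before Sunday is Wednesday.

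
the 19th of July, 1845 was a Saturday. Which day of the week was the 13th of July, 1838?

Friday

Count forward from the earlier date (July 13, 1838) to the later (July 19, 1845):
Day-of-year of July 13, 1838: 194.
Day-of-year of July 19, 1845: 200.
1838 has 365 days, so 365 − 194 = 171 days remain in 1838.
Full years: 1839: 365; 1840: 366; 1841: 365; 1842: 365; 1843: 365; 1844: 366. Sum = 2192.
Total: 171 + 2192 + 200 = 2563 days.
2563 mod 7 = 1, so 1 day before Saturday is Friday.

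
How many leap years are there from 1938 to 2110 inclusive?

Years divisible by 4: 1940, 1944, …, 2108 — 43 in all.
Of these, 2100 is divisible by 100 but not 400, so not leap.
2000 is divisible by 400, so still leap.
Leap years: 43 − 1 = 42.

42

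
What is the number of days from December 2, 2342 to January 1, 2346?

1126

December 2, 2342 → December 2, 2343: 365 days.
December 2, 2343 → December 2, 2344: 366 days (2344 is a leap year).
December 2, 2344 → December 2, 2345: 365 days.
December 2345: 31 − 2 = 29 days remain.
January 1, 2346: 1 day.
Residual: 30 days.
Total: 1126 days.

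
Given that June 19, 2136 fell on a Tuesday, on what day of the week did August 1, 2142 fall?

Day-of-year of June 19, 2136: 171.
Day-of-year of August 1, 2142: 213.
2136 has 366 days, so 366 − 171 = 195 days remain in 2136.
Full years: 2137: 365; 2138: 365; 2139: 365; 2140: 366; 2141: 365. Sum = 1826.
Total: 195 + 1826 + 213 = 2234 days.
2234 mod 7 = 1, so 1 day after Tuesday is Wednesday.

Wednesday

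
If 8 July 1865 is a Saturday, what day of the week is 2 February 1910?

Day-of-year of July 8, 1865: 189.
Day-of-year of February 2, 1910: 33.
1865 has 365 days, so 365 − 189 = 176 days remain in 1865.
Full years 1866–1909: 34 common + 10 leap = 34×365 + 10×366 = 16070 days.
Total: 176 + 16070 + 33 = 16279 days.
16279 mod 7 = 4, so 4 days after Saturday is Wednesday.

Wednesday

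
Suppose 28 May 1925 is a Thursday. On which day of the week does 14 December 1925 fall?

May 1925: 31 − 28 = 3 days remain.
Then June (30), July (31), August (31), September (30), October (31), November (30): 30 + 31 + 31 + 30 + 31 + 30 = 183 days.
December 1–14, 1925: 14 days.
Total: 3 + 183 + 14 = 200 days.
200 mod 7 = 4, so 4 days after Thursday is Monday.

Monday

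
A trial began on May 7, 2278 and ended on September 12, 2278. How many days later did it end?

128

May 2278: 31 − 7 = 24 days remain.
Then June (30), July (31), August (31): 30 + 31 + 31 = 92 days.
September 1–12, 2278: 12 days.
Total: 24 + 92 + 12 = 128 days.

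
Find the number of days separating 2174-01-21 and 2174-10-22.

January 2174: 31 − 21 = 10 days remain.
Then February 2174 (28), March (31), April (30), May (31), June (30), July (31), August (31), September (30): 28 + 31 + 30 + 31 + 30 + 31 + 31 + 30 = 242 days.
October 1–22, 2174: 22 days.
Total: 10 + 242 + 22 = 274 days.

274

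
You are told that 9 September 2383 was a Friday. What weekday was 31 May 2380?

Saturday

Count forward from the earlier date (May 31, 2380) to the later (September 9, 2383):
Day-of-year of May 31, 2380: 152.
Day-of-year of September 9, 2383: 252.
2380 has 366 days, so 366 − 152 = 214 days remain in 2380.
Full years: 2381: 365; 2382: 365. Sum = 730.
Total: 214 + 730 + 252 = 1196 days.
1196 mod 7 = 6, so 6 days before Friday is Saturday.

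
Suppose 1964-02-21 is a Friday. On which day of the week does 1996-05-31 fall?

Day-of-year of February 21, 1964: 52.
Day-of-year of May 31, 1996: 152.
1964 has 366 days, so 366 − 52 = 314 days remain in 1964.
Full years 1965–1995: 24 common + 7 leap = 24×365 + 7×366 = 11322 days.
Total: 314 + 11322 + 152 = 11788 days.
11788 is a multiple of 7, so 1996-05-31 falls on the same weekday: Friday.

Friday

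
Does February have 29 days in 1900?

No

1900 is not a leap year (divisible by 100 but not 400).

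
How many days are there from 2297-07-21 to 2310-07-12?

Day-of-year of July 21, 2297: 202.
Day-of-year of July 12, 2310: 193.
2297 has 365 days, so 365 − 202 = 163 days remain in 2297.
Full years 2298–2309: 10 common + 2 leap = 10×365 + 2×366 = 4382 days.
Total: 163 + 4382 + 193 = 4738 days.

4738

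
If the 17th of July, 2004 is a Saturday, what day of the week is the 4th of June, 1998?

Thursday

Count forward from the earlier date (June 4, 1998) to the later (July 17, 2004):
June 4, 1998 → June 4, 1999: 365 days.
June 4, 1999 → June 4, 2000: 366 days (2000 is a leap year (divisible by 400)).
June 4, 2000 → June 4, 2001: 365 days.
June 4, 2001 → June 4, 2002: 365 days.
June 4, 2002 → June 4, 2003: 365 days.
June 4, 2003 → June 4, 2004: 366 days (2004 is a leap year).
June 2004: 30 − 4 = 26 days remain.
July 1–17, 2004: 17 days.
Residual: 43 days.
Total: 2235 days.
2235 mod 7 = 2, so 2 days before Saturday is Thursday.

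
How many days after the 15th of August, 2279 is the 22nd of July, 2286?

2533

August 15, 2279 → August 15, 2280: 366 days (2280 is a leap year).
August 15, 2280 → August 15, 2281: 365 days.
August 15, 2281 → August 15, 2282: 365 days.
August 15, 2282 → August 15, 2283: 365 days.
August 15, 2283 → August 15, 2284: 366 days (2284 is a leap year).
August 15, 2284 → August 15, 2285: 365 days.
August 2285: 31 − 15 = 16 days remain.
Then 10 full months totalling 303 days.
July 1–22, 2286: 22 days.
Residual: 341 days.
Total: 2533 days.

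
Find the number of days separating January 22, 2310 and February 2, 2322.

From January 22, 2310 to January 22, 2322: 12 years, of which 3 contain a Feb 29 — 9×365 + 3×366 = 4383 days.
January 2322: 31 − 22 = 9 days remain.
February 1–2, 2322: 2 days (2322 is not a leap year).
Residual: 11 days.
Total: 4394 days.

4394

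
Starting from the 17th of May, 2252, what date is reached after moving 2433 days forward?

the 14th of January, 2259

Count 2433 days after May 17, 2252:
Day-of-year of May 17, 2252: 138.
Day-of-year of January 14, 2259: 14.
2252 has 366 days, so 366 − 138 = 228 days remain in 2252.
Full years: 2253: 365; 2254: 365; 2255: 365; 2256: 366; 2257: 365; 2258: 365. Sum = 2191.
Total: 228 + 2191 + 14 = 2433 days.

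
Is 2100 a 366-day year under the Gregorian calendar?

No

2100 is not a leap year (divisible by 100 but not 400).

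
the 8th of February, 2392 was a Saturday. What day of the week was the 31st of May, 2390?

Thursday

Count forward from the earlier date (May 31, 2390) to the later (February 8, 2392):
Day-of-year of May 31, 2390: 151.
Day-of-year of February 8, 2392: 39.
2390 has 365 days, so 365 − 151 = 214 days remain in 2390.
Full years: 2391: 365. Sum = 365.
Total: 214 + 365 + 39 = 618 days.
618 mod 7 = 2, so 2 days before Saturday is Thursday.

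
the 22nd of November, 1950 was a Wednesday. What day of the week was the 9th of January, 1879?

Count forward from the earlier date (January 9, 1879) to the later (November 22, 1950):
From January 9, 1879 to January 9, 1950: 71 years, of which 17 contain a Feb 29 — 54×365 + 17×366 = 25932 days.
(1900 is not a leap year (divisible by 100 but not 400).)
January 1950: 31 − 9 = 22 days remain.
Then 9 full months totalling 273 days.
November 1–22, 1950: 22 days.
Residual: 317 days.
Total: 26249 days.
26249 mod 7 = 6, so 6 days before Wednesday is Thursday.

Thursday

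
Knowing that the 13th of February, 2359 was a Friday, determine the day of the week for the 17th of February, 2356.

Friday

Count forward from the earlier date (February 17, 2356) to the later (February 13, 2359):
Day-of-year of February 17, 2356: 48.
Day-of-year of February 13, 2359: 44.
2356 has 366 days, so 366 − 48 = 318 days remain in 2356.
Full years: 2357: 365; 2358: 365. Sum = 730.
Total: 318 + 730 + 44 = 1092 days.
1092 is a multiple of 7, so the 17th of February, 2356 falls on the same weekday: Friday.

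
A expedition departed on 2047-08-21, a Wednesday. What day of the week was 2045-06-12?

Monday

Count forward from the earlier date (June 12, 2045) to the later (August 21, 2047):
Day-of-year of June 12, 2045: 163.
Day-of-year of August 21, 2047: 233.
2045 has 365 days, so 365 − 163 = 202 days remain in 2045.
Full years: 2046: 365. Sum = 365.
Total: 202 + 365 + 233 = 800 days.
800 mod 7 = 2, so 2 days before Wednesday is Monday.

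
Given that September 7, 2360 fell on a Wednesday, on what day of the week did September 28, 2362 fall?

Friday

September 2360: 30 − 7 = 23 days remain.
Then 23 full months totalling 700 days.
September 1–28, 2362: 28 days.
Total: 23 + 700 + 28 = 751 days.
751 mod 7 = 2, so 2 days after Wednesday is Friday.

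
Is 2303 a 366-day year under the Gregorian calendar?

No

2303 is not a leap year.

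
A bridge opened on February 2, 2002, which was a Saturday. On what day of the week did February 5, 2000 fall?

Count forward from the earlier date (February 5, 2000) to the later (February 2, 2002):
February 5, 2000 → February 5, 2001: 366 days (2000 is a leap year (divisible by 400)).
February 2001: 28 − 5 = 23 days remain (2001 is not a leap year, so February has 28 days).
Then 11 full months totalling 337 days.
February 1–2, 2002: 2 days (2002 is not a leap year).
Residual: 362 days.
Total: 728 days.
728 is a multiple of 7, so February 5, 2000 falls on the same weekday: Saturday.

Saturday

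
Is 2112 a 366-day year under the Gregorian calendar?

Yes

2112 is a leap year.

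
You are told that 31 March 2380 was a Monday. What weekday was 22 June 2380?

Sunday

March 2380: 31 − 31 = 0 days remain.
Then April (30), May (31): 30 + 31 = 61 days.
June 1–22, 2380: 22 days.
Total: 0 + 61 + 22 = 83 days.
83 mod 7 = 6, so 6 days after Monday is Sunday.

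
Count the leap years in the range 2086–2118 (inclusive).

Years divisible by 4 in [2086, 2118]: 2088, 2092, 2096, 2100, 2104, 2108, 2112, 2116.
Of these, 2100 is divisible by 100 but not 400, so not leap.
Leap years: 8 − 1 = 7.

7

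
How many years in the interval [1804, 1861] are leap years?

15

Years divisible by 4: 1804, 1808, …, 1860 — 15 in all.
No century exceptions apply. Count: 15.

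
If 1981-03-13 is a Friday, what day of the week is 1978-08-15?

Tuesday

Count forward from the earlier date (August 15, 1978) to the later (March 13, 1981):
Day-of-year of August 15, 1978: 227.
Day-of-year of March 13, 1981: 72.
1978 has 365 days, so 365 − 227 = 138 days remain in 1978.
Full years: 1979: 365; 1980: 366. Sum = 731.
Total: 138 + 731 + 72 = 941 days.
941 mod 7 = 3, so 3 days before Friday is Tuesday.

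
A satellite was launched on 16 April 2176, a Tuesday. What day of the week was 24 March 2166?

Count forward from the earlier date (March 24, 2166) to the later (April 16, 2176):
Day-of-year of March 24, 2166: 83.
Day-of-year of April 16, 2176: 107.
2166 has 365 days, so 365 − 83 = 282 days remain in 2166.
Full years 2167–2175: 7 common + 2 leap = 7×365 + 2×366 = 3287 days.
Total: 282 + 3287 + 107 = 3676 days.
3676 mod 7 = 1, so 1 day before Tuesday is Monday.

Monday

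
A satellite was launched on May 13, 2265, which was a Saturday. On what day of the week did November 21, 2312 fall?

Thursday

Day-of-year of May 13, 2265: 133.
Day-of-year of November 21, 2312: 326.
2265 has 365 days, so 365 − 133 = 232 days remain in 2265.
Full years 2266–2311: 36 common + 10 leap = 36×365 + 10×366 = 16800 days.
Total: 232 + 16800 + 326 = 17358 days.
17358 mod 7 = 5, so 5 days after Saturday is Thursday.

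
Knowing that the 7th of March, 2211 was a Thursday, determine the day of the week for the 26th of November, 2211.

Tuesday

March 2211: 31 − 7 = 24 days remain.
Then April (30), May (31), June (30), July (31), August (31), September (30), October (31): 30 + 31 + 30 + 31 + 31 + 30 + 31 = 214 days.
November 1–26, 2211: 26 days.
Total: 24 + 214 + 26 = 264 days.
264 mod 7 = 5, so 5 days after Thursday is Tuesday.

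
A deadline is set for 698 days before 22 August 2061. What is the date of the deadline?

24 September 2059

Count 698 days before August 22, 2061:
September 24, 2059 → September 24, 2060: 366 days (2060 is a leap year).
September 2060: 30 − 24 = 6 days remain.
Then 10 full months totalling 304 days.
August 1–22, 2061: 22 days.
Residual: 332 days.
Total: 698 days.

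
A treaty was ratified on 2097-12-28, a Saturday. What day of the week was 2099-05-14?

Thursday

Day-of-year of December 28, 2097: 362.
Day-of-year of May 14, 2099: 134.
2097 has 365 days, so 365 − 362 = 3 days remain in 2097.
Full years: 2098: 365. Sum = 365.
Total: 3 + 365 + 134 = 502 days.
502 mod 7 = 5, so 5 days after Saturday is Thursday.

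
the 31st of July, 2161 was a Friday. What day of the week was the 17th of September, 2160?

Count forward from the earlier date (September 17, 2160) to the later (July 31, 2161):
September 2160: 30 − 17 = 13 days remain.
Then 9 full months totalling 273 days.
July 1–31, 2161: 31 days.
Total: 13 + 273 + 31 = 317 days.
317 mod 7 = 2, so 2 days before Friday is Wednesday.

Wednesday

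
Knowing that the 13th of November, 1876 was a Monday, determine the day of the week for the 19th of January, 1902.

From November 13, 1876 to November 13, 1901: 25 years, of which 5 contain a Feb 29 — 20×365 + 5×366 = 9130 days.
(1900 is not a leap year (divisible by 100 but not 400).)
November 1901: 30 − 13 = 17 days remain.
Then December (31): 31 days.
January 1–19, 1902: 19 days.
Residual: 67 days.
Total: 9197 days.
9197 mod 7 = 6, so 6 days after Monday is Sunday.

Sunday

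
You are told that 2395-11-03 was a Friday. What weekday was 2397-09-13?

Day-of-year of November 3, 2395: 307.
Day-of-year of September 13, 2397: 256.
2395 has 365 days, so 365 − 307 = 58 days remain in 2395.
Full years: 2396: 366. Sum = 366.
Total: 58 + 366 + 256 = 680 days.
680 mod 7 = 1, so 1 day after Friday is Saturday.

Saturday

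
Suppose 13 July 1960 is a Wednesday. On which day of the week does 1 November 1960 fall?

Tuesday

July 1960: 31 − 13 = 18 days remain.
Then August (31), September (30), October (31): 31 + 30 + 31 = 92 days.
November 1, 1960: 1 day.
Total: 18 + 92 + 1 = 111 days.
111 mod 7 = 6, so 6 days after Wednesday is Tuesday.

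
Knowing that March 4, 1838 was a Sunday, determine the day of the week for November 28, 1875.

Sunday

Day-of-year of March 4, 1838: 63.
Day-of-year of November 28, 1875: 332.
1838 has 365 days, so 365 − 63 = 302 days remain in 1838.
Full years 1839–1874: 27 common + 9 leap = 27×365 + 9×366 = 13149 days.
Total: 302 + 13149 + 332 = 13783 days.
13783 is a multiple of 7, so November 28, 1875 falls on the same weekday: Sunday.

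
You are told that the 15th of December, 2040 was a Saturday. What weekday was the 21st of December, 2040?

Within December 2040: 21 − 15 = 6 days.
6 mod 7 = 6, so 6 days after Saturday is Friday.

Friday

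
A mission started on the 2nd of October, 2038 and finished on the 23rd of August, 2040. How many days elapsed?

691

October 2038: 31 − 2 = 29 days remain.
Then 21 full months totalling 639 days.
August 1–23, 2040: 23 days.
Total: 29 + 639 + 23 = 691 days.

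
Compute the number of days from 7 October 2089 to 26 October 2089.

19

Within October 2089: 26 − 7 = 19 days.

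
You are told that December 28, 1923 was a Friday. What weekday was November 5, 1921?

Saturday

Count forward from the earlier date (November 5, 1921) to the later (December 28, 1923):
Day-of-year of November 5, 1921: 309.
Day-of-year of December 28, 1923: 362.
1921 has 365 days, so 365 − 309 = 56 days remain in 1921.
Full years: 1922: 365. Sum = 365.
Total: 56 + 365 + 362 = 783 days.
783 mod 7 = 6, so 6 days before Friday is Saturday.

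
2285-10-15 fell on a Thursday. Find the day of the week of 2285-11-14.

October 2285: 31 − 15 = 16 days remain.
November 1–14, 2285: 14 days.
Total: 16 + 14 = 30 days.
30 mod 7 = 2, so 2 days after Thursday is Saturday.

Saturday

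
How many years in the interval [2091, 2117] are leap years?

6

Years divisible by 4 in [2091, 2117]: 2092, 2096, 2100, 2104, 2108, 2112, 2116.
Of these, 2100 is divisible by 100 but not 400, so not leap.
Leap years: 7 − 1 = 6.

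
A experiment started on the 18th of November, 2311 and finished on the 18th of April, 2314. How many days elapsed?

882

Day-of-year of November 18, 2311: 322.
Day-of-year of April 18, 2314: 108.
2311 has 365 days, so 365 − 322 = 43 days remain in 2311.
Full years: 2312: 366; 2313: 365. Sum = 731.
Total: 43 + 731 + 108 = 882 days.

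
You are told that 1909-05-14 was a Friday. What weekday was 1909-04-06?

Count forward from the earlier date (April 6, 1909) to the later (May 14, 1909):
April 1909: 30 − 6 = 24 days remain.
May 1–14, 1909: 14 days.
Total: 24 + 14 = 38 days.
38 mod 7 = 3, so 3 days before Friday is Tuesday.

Tuesday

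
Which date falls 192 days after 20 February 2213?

31 August 2213

Count 192 days after February 20, 2213:
February 2213: 28 − 20 = 8 days remain (2213 is not a leap year, so February has 28 days).
Then March (31), April (30), May (31), June (30), July (31): 31 + 30 + 31 + 30 + 31 = 153 days.
August 1–31, 2213: 31 days.
Total: 8 + 153 + 31 = 192 days.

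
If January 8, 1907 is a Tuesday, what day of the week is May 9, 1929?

From January 8, 1907 to January 8, 1929: 22 years, of which 6 contain a Feb 29 — 16×365 + 6×366 = 8036 days.
January 1929: 31 − 8 = 23 days remain.
Then February 1929 (28), March (31), April (30): 28 + 31 + 30 = 89 days.
May 1–9, 1929: 9 days.
Residual: 121 days.
Total: 8157 days.
8157 mod 7 = 2, so 2 days after Tuesday is Thursday.

Thursday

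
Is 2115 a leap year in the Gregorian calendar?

No

2115 is not a leap year.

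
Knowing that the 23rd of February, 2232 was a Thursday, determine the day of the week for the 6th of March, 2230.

Count forward from the earlier date (March 6, 2230) to the later (February 23, 2232):
Day-of-year of March 6, 2230: 65.
Day-of-year of February 23, 2232: 54.
2230 has 365 days, so 365 − 65 = 300 days remain in 2230.
Full years: 2231: 365. Sum = 365.
Total: 300 + 365 + 54 = 719 days.
719 mod 7 = 5, so 5 days before Thursday is Saturday.

Saturday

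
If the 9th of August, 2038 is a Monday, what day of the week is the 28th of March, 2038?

Count forward from the earlier date (March 28, 2038) to the later (August 9, 2038):
March 2038: 31 − 28 = 3 days remain.
Then April (30), May (31), June (30), July (31): 30 + 31 + 30 + 31 = 122 days.
August 1–9, 2038: 9 days.
Total: 3 + 122 + 9 = 134 days.
134 mod 7 = 1, so 1 day before Monday is Sunday.

Sunday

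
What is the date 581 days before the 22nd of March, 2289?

the 19th of August, 2287

Count 581 days before March 22, 2289:
August 2287: 31 − 19 = 12 days remain.
Then 18 full months totalling 547 days.
March 1–22, 2289: 22 days.
Total: 12 + 547 + 22 = 581 days.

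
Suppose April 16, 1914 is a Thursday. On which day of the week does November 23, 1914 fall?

Monday

April 1914: 30 − 16 = 14 days remain.
Then May (31), June (30), July (31), August (31), September (30), October (31): 31 + 30 + 31 + 31 + 30 + 31 = 184 days.
November 1–23, 1914: 23 days.
Total: 14 + 184 + 23 = 221 days.
221 mod 7 = 4, so 4 days after Thursday is Monday.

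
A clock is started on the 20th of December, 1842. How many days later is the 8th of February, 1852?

3337

Day-of-year of December 20, 1842: 354.
Day-of-year of February 8, 1852: 39.
1842 has 365 days, so 365 − 354 = 11 days remain in 1842.
Full years 1843–1851: 7 common + 2 leap = 7×365 + 2×366 = 3287 days.
Total: 11 + 3287 + 39 = 3337 days.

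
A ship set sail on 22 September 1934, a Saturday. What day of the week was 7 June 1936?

Sunday

September 1934: 30 − 22 = 8 days remain.
Then 20 full months totalling 609 days.
June 1–7, 1936: 7 days.
Total: 8 + 609 + 7 = 624 days.
624 mod 7 = 1, so 1 day after Saturday is Sunday.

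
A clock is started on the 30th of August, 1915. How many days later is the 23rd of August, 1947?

Day-of-year of August 30, 1915: 242.
Day-of-year of August 23, 1947: 235.
1915 has 365 days, so 365 − 242 = 123 days remain in 1915.
Full years 1916–1946: 23 common + 8 leap = 23×365 + 8×366 = 11323 days.
Total: 123 + 11323 + 235 = 11681 days.

11681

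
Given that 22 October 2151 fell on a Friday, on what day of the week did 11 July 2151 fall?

Count forward from the earlier date (July 11, 2151) to the later (October 22, 2151):
July 2151: 31 − 11 = 20 days remain.
Then August (31), September (30): 31 + 30 = 61 days.
October 1–22, 2151: 22 days.
Total: 20 + 61 + 22 = 103 days.
103 mod 7 = 5, so 5 days before Friday is Sunday.

Sunday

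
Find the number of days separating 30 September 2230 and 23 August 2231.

327

September 2230: 30 − 30 = 0 days remain.
Then 10 full months totalling 304 days.
August 1–23, 2231: 23 days.
Residual: 327 days.
Total: 327 days.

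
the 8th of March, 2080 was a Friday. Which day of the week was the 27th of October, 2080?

Sunday

March 2080: 31 − 8 = 23 days remain.
Then April (30), May (31), June (30), July (31), August (31), September (30): 30 + 31 + 30 + 31 + 31 + 30 = 183 days.
October 1–27, 2080: 27 days.
Total: 23 + 183 + 27 = 233 days.
233 mod 7 = 2, so 2 days after Friday is Sunday.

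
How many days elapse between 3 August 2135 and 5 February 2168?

Day-of-year of August 3, 2135: 215.
Day-of-year of February 5, 2168: 36.
2135 has 365 days, so 365 − 215 = 150 days remain in 2135.
Full years 2136–2167: 24 common + 8 leap = 24×365 + 8×366 = 11688 days.
Total: 150 + 11688 + 36 = 11874 days.

11874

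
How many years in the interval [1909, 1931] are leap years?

5

Years divisible by 4 in [1909, 1931]: 1912, 1916, 1920, 1924, 1928.
No century exceptions apply. Count: 5.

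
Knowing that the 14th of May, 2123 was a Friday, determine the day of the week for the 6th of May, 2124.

Saturday

Day-of-year of May 14, 2123: 134.
Day-of-year of May 6, 2124: 127.
2123 has 365 days, so 365 − 134 = 231 days remain in 2123.
Total: 231 + 127 = 358 days.
358 mod 7 = 1, so 1 day after Friday is Saturday.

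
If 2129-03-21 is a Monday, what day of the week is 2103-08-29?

Count forward from the earlier date (August 29, 2103) to the later (March 21, 2129):
Day-of-year of August 29, 2103: 241.
Day-of-year of March 21, 2129: 80.
2103 has 365 days, so 365 − 241 = 124 days remain in 2103.
Full years 2104–2128: 18 common + 7 leap = 18×365 + 7×366 = 9132 days.
Total: 124 + 9132 + 80 = 9336 days.
9336 mod 7 = 5, so 5 days before Monday is Wednesday.

Wednesday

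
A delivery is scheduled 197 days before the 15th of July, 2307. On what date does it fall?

the 30th of December, 2306

Count 197 days before July 15, 2307:
Day-of-year of December 30, 2306: 364.
Day-of-year of July 15, 2307: 196.
2306 has 365 days, so 365 − 364 = 1 days remain in 2306.
Total: 1 + 196 = 197 days.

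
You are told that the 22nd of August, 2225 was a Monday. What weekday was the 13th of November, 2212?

Count forward from the earlier date (November 13, 2212) to the later (August 22, 2225):
Day-of-year of November 13, 2212: 318.
Day-of-year of August 22, 2225: 234.
2212 has 366 days, so 366 − 318 = 48 days remain in 2212.
Full years 2213–2224: 9 common + 3 leap = 9×365 + 3×366 = 4383 days.
Total: 48 + 4383 + 234 = 4665 days.
4665 mod 7 = 3, so 3 days before Monday is Friday.

Friday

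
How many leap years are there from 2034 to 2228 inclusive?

Years divisible by 4: 2036, 2040, …, 2228 — 49 in all.
Of these, 2100, 2200 are divisible by 100 but not 400, so not leap.
Leap years: 49 − 2 = 47.

47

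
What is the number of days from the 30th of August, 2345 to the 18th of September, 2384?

14264

Day-of-year of August 30, 2345: 242.
Day-of-year of September 18, 2384: 262.
2345 has 365 days, so 365 − 242 = 123 days remain in 2345.
Full years 2346–2383: 29 common + 9 leap = 29×365 + 9×366 = 13879 days.
Total: 123 + 13879 + 262 = 14264 days.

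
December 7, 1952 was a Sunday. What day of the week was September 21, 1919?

Count forward from the earlier date (September 21, 1919) to the later (December 7, 1952):
From September 21, 1919 to September 21, 1952: 33 years, of which 9 contain a Feb 29 — 24×365 + 9×366 = 12054 days.
September 1952: 30 − 21 = 9 days remain.
Then October (31), November (30): 31 + 30 = 61 days.
December 1–7, 1952: 7 days.
Residual: 77 days.
Total: 12131 days.
12131 is a multiple of 7, so September 21, 1919 falls on the same weekday: Sunday.

Sunday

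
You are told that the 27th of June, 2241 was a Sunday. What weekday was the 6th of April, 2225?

Count forward from the earlier date (April 6, 2225) to the later (June 27, 2241):
From April 6, 2225 to April 6, 2241: 16 years, of which 4 contain a Feb 29 — 12×365 + 4×366 = 5844 days.
April 2241: 30 − 6 = 24 days remain.
Then May (31): 31 days.
June 1–27, 2241: 27 days.
Residual: 82 days.
Total: 5926 days.
5926 mod 7 = 4, so 4 days before Sunday is Wednesday.

Wednesday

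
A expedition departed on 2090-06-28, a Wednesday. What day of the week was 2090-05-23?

Count forward from the earlier date (May 23, 2090) to the later (June 28, 2090):
May 2090: 31 − 23 = 8 days remain.
June 1–28, 2090: 28 days.
Total: 8 + 28 = 36 days.
36 mod 7 = 1, so 1 day before Wednesday is Tuesday.

Tuesday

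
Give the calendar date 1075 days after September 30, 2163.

September 9, 2166

Count 1075 days after September 30, 2163:
Day-of-year of September 30, 2163: 273.
Day-of-year of September 9, 2166: 252.
2163 has 365 days, so 365 − 273 = 92 days remain in 2163.
Full years: 2164: 366; 2165: 365. Sum = 731.
Total: 92 + 731 + 252 = 1075 days.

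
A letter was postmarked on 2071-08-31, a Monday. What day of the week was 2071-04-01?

Wednesday

Count forward from the earlier date (April 1, 2071) to the later (August 31, 2071):
April 2071: 30 − 1 = 29 days remain.
Then May (31), June (30), July (31): 31 + 30 + 31 = 92 days.
August 1–31, 2071: 31 days.
Total: 29 + 92 + 31 = 152 days.
152 mod 7 = 5, so 5 days before Monday is Wednesday.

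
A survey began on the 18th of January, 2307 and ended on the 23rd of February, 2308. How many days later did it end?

401

January 2307: 31 − 18 = 13 days remain.
Then 12 full months totalling 365 days.
February 1–23, 2308: 23 days (2308 is a leap year).
Total: 13 + 365 + 23 = 401 days.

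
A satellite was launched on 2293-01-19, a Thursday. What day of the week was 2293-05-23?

Tuesday

January 2293: 31 − 19 = 12 days remain.
Then February 2293 (28), March (31), April (30): 28 + 31 + 30 = 89 days.
May 1–23, 2293: 23 days.
Total: 12 + 89 + 23 = 124 days.
124 mod 7 = 5, so 5 days after Thursday is Tuesday.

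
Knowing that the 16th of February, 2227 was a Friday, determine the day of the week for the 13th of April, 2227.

February 2227: 28 − 16 = 12 days remain (2227 is not a leap year, so February has 28 days).
Then March (31): 31 days.
April 1–13, 2227: 13 days.
Total: 12 + 31 + 13 = 56 days.
56 is a multiple of 7, so the 13th of April, 2227 falls on the same weekday: Friday.

Friday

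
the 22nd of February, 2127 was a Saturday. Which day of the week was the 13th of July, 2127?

February 2127: 28 − 22 = 6 days remain (2127 is not a leap year, so February has 28 days).
Then March (31), April (30), May (31), June (30): 31 + 30 + 31 + 30 = 122 days.
July 1–13, 2127: 13 days.
Total: 6 + 122 + 13 = 141 days.
141 mod 7 = 1, so 1 day after Saturday is Sunday.

Sunday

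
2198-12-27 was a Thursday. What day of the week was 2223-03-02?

From December 27, 2198 to December 27, 2222: 24 years, of which 5 contain a Feb 29 — 19×365 + 5×366 = 8765 days.
(2200 is not a leap year (divisible by 100 but not 400).)
December 2222: 31 − 27 = 4 days remain.
Then January (31), February 2223 (28): 31 + 28 = 59 days.
March 1–2, 2223: 2 days.
Residual: 65 days.
Total: 8830 days.
8830 mod 7 = 3, so 3 days after Thursday is Sunday.

Sunday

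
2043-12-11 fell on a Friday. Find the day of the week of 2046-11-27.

Day-of-year of December 11, 2043: 345.
Day-of-year of November 27, 2046: 331.
2043 has 365 days, so 365 − 345 = 20 days remain in 2043.
Full years: 2044: 366; 2045: 365. Sum = 731.
Total: 20 + 731 + 331 = 1082 days.
1082 mod 7 = 4, so 4 days after Friday is Tuesday.

Tuesday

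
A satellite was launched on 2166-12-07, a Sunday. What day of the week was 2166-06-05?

Count forward from the earlier date (June 5, 2166) to the later (December 7, 2166):
June 2166: 30 − 5 = 25 days remain.
Then July (31), August (31), September (30), October (31), November (30): 31 + 31 + 30 + 31 + 30 = 153 days.
December 1–7, 2166: 7 days.
Total: 25 + 153 + 7 = 185 days.
185 mod 7 = 3, so 3 days before Sunday is Thursday.

Thursday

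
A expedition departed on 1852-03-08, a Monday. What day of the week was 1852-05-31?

Monday

March 1852: 31 − 8 = 23 days remain.
Then April (30): 30 days.
May 1–31, 1852: 31 days.
Total: 23 + 30 + 31 = 84 days.
84 is a multiple of 7, so 1852-05-31 falls on the same weekday: Monday.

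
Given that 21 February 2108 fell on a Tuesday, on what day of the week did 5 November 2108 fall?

Monday

February 2108: 29 − 21 = 8 days remain (2108 is a leap year, so February has 29 days).
Then March (31), April (30), May (31), June (30), July (31), August (31), September (30), October (31): 31 + 30 + 31 + 30 + 31 + 31 + 30 + 31 = 245 days.
November 1–5, 2108: 5 days.
Total: 8 + 245 + 5 = 258 days.
258 mod 7 = 6, so 6 days after Tuesday is Monday.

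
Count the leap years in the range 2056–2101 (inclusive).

Years divisible by 4 in [2056, 2101]: 2056, 2060, 2064, 2068, 2072, 2076, 2080, 2084, 2088, 2092, 2096, 2100.
Of these, 2100 is divisible by 100 but not 400, so not leap.
Leap years: 12 − 1 = 11.

11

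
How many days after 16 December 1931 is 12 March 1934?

817

December 16, 1931 → December 16, 1932: 366 days (1932 is a leap year).
December 16, 1932 → December 16, 1933: 365 days.
December 1933: 31 − 16 = 15 days remain.
Then January (31), February 1934 (28): 31 + 28 = 59 days.
March 1–12, 1934: 12 days.
Residual: 86 days.
Total: 817 days.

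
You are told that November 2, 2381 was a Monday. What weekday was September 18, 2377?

Count forward from the earlier date (September 18, 2377) to the later (November 2, 2381):
September 18, 2377 → September 18, 2378: 365 days.
September 18, 2378 → September 18, 2379: 365 days.
September 18, 2379 → September 18, 2380: 366 days (2380 is a leap year).
September 18, 2380 → September 18, 2381: 365 days.
September 2381: 30 − 18 = 12 days remain.
Then October (31): 31 days.
November 1–2, 2381: 2 days.
Residual: 45 days.
Total: 1506 days.
1506 mod 7 = 1, so 1 day before Monday is Sunday.

Sunday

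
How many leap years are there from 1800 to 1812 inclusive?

Years divisible by 4 in [1800, 1812]: 1800, 1804, 1808, 1812.
Of these, 1800 is divisible by 100 but not 400, so not leap.
Leap years: 4 − 1 = 3.

3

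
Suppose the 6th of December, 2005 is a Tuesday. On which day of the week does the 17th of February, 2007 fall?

Saturday

December 6, 2005 → December 6, 2006: 365 days.
December 2006: 31 − 6 = 25 days remain.
Then January (31): 31 days.
February 1–17, 2007: 17 days (2007 is not a leap year).
Residual: 73 days.
Total: 438 days.
438 mod 7 = 4, so 4 days after Tuesday is Saturday.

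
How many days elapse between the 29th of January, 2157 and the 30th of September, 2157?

January 2157: 31 − 29 = 2 days remain.
Then February 2157 (28), March (31), April (30), May (31), June (30), July (31), August (31): 28 + 31 + 30 + 31 + 30 + 31 + 31 = 212 days.
September 1–30, 2157: 30 days.
Total: 2 + 212 + 30 = 244 days.

244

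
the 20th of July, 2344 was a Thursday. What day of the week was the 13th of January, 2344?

Thursday

Count forward from the earlier date (January 13, 2344) to the later (July 20, 2344):
January 2344: 31 − 13 = 18 days remain.
Then February 2344 (29), March (31), April (30), May (31), June (30): 29 + 31 + 30 + 31 + 30 = 151 days.
July 1–20, 2344: 20 days.
Total: 18 + 151 + 20 = 189 days.
189 is a multiple of 7, so the 13th of January, 2344 falls on the same weekday: Thursday.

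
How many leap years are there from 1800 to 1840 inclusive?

10

Years divisible by 4 in [1800, 1840]: 1800, 1804, 1808, 1812, 1816, 1820, 1824, 1828, 1832, 1836, 1840.
Of these, 1800 is divisible by 100 but not 400, so not leap.
Leap years: 11 − 1 = 10.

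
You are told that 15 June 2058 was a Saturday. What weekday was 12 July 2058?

June 2058: 30 − 15 = 15 days remain.
July 1–12, 2058: 12 days.
Total: 15 + 12 = 27 days.
27 mod 7 = 6, so 6 days after Saturday is Friday.

Friday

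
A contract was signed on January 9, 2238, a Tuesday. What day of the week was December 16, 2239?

Monday

Day-of-year of January 9, 2238: 9.
Day-of-year of December 16, 2239: 350.
2238 has 365 days, so 365 − 9 = 356 days remain in 2238.
Total: 356 + 350 = 706 days.
706 mod 7 = 6, so 6 days after Tuesday is Monday.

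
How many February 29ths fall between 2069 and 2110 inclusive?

Years divisible by 4 in [2069, 2110]: 2072, 2076, 2080, 2084, 2088, 2092, 2096, 2100, 2104, 2108.
Of these, 2100 is divisible by 100 but not 400, so not leap.
Leap years: 10 − 1 = 9.

9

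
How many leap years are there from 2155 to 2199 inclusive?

Years divisible by 4 in [2155, 2199]: 2156, 2160, 2164, 2168, 2172, 2176, 2180, 2184, 2188, 2192, 2196.
No century exceptions apply. Count: 11.

11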